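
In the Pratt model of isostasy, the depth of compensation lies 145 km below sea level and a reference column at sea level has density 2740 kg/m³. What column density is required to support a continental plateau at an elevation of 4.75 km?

Pratt balance: ρ_ref D = ρ (D + h).
ρ = ρ_ref D/(D + h) = 2740 × 145 km/(145 km + 4.75 km) = 2650 kg/m³.

2650 kg/m³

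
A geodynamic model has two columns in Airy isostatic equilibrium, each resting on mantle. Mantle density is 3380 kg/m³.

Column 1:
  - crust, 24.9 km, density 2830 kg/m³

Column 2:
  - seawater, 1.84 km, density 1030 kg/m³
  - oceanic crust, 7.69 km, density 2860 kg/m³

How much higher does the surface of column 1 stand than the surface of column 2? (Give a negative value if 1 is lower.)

For any compensation level in the mantle, the mantle terms cancel and isostasy reduces to e = (Σt_1 − Σt_2) − (Σ(ρt)_1 − Σ(ρt)_2) / ρ_m.
Σt_1 = 24.9 km; Σt_2 = 9.53 km; Σ(ρt)_1 = 70467; Σ(ρt)_2 = 23888.6 (in km·kg/m³).
e = (24.9 − 9.53) − (70467 − 23888.6) / 3380 = 1.59 km.

1.59 km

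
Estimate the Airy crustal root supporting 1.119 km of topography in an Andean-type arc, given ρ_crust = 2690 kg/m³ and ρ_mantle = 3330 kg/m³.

4.7 km

Balancing pressure at the compensation depth: the weight of the topography is balanced by the buoyancy of the root, ρ_c h = (ρ_m − ρ_c) r.
r = h · ρ_c / (ρ_m − ρ_c) = 1.119 km × 2690 / (3330 − 2690) = 4.7 km.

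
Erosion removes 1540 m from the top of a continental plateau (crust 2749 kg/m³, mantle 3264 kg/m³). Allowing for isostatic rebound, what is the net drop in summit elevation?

Rebound u = e ρ_c/ρ_m = 1540 m × 2749/3264 = 1297 m.
Net surface drop = e − u = 1540 m − 1297 m = e (ρ_m − ρ_c)/ρ_m = 243 m.

243 m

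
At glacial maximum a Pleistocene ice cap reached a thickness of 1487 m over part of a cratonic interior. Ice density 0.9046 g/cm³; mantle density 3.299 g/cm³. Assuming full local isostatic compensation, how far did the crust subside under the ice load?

408 m

Balancing pressure at the compensation depth: the ice load ρ_ice t is balanced by mantle displaced below, ρ_m s.
s = t ρ_ice / ρ_m = 1487 m × 0.9046/3.299 = 408 m.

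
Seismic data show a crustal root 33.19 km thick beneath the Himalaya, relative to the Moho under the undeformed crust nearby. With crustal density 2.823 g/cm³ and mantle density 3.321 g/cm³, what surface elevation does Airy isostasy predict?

Balancing pressure at the compensation depth: ρ_c h = (ρ_m − ρ_c) r.
h = r (ρ_m − ρ_c) / ρ_c = 33.19 km × (3.321 − 2.823) / 2.823 = 5.85 km.

5.85 km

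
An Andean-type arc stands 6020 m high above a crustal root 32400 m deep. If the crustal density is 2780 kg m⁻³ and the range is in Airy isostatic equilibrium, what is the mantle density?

Airy balance: ρ_c h = (ρ_m − ρ_c) r → ρ_m = ρ_c (1 + h/r).
ρ_m = 2780 × (1 + 6020 m/32400 m) = 3300 kg m⁻³.

3300 kg m⁻³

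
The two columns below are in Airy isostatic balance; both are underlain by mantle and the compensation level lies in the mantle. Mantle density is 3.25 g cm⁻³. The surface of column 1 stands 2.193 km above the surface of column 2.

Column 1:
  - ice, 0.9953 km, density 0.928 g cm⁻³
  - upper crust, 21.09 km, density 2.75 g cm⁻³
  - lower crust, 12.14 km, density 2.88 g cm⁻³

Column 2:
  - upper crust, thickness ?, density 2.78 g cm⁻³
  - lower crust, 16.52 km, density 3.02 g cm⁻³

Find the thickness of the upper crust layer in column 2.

Take the compensation level at the base of the deeper column (depth z_c below the surface of column 1) and equate Σ ρ_i t_i down to z_c; mantle fills any gap and the z_c terms cancel.
Column 1: 0.9953×0.928 + 21.09×2.75 + 12.14×2.88 + (z_c − 34.2253)×3.25
Column 2: 2.193×0 + x×2.78 + 16.52×3.02 + (z_c − 2.193 − 16.52 − x)×3.25
The z_c×3.25 term appears on both sides and cancels. Collect the known terms of each column as K = Σ(ρt)_known − 3.25 × (depth of known layers): K_1 = 93.8843384 − 3.25×34.2253 = −17.3478866; K_2 = 49.8904 − 3.25×(2.193 + 16.52) = −10.92685.
Balance: K_1 = K_2 − x×(3.25 − 2.78), so x = (K_2 − K_1)/(3.25 − 2.78) = 6.42104/0.47 = 13.7 km.

13.7 km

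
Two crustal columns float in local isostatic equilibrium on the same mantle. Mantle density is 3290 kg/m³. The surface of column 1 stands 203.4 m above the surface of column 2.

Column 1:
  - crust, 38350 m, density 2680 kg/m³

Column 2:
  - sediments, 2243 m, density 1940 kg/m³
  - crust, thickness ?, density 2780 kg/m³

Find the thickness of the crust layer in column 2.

38600 m

Take the compensation level at the base of the deeper column (depth z_c below the surface of column 1) and equate Σ ρ_i t_i down to z_c; mantle fills any gap and the z_c terms cancel.
Column 1: 38350×2680 + (z_c − 38350)×3290
Column 2: 203.4×0 + 2243×1940 + x×2780 + (z_c − 203.4 − 2243 − x)×3290
The z_c×3290 term appears on both sides and cancels. Collect the known terms of each column as K = Σ(ρt)_known − 3290 × (depth of known layers): K_1 = 102778000 − 3290×38350 = −23393500; K_2 = 4351420 − 3290×(203.4 + 2243) = −3697236.
Balance: K_1 = K_2 − x×(3290 − 2780), so x = (K_2 − K_1)/(3290 − 2780) = 19696300/510 = 38600 m.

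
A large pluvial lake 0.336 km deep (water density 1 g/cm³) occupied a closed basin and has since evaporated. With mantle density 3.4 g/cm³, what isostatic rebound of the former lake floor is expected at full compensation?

0.0988 km

u = d ρ_w/ρ_m = 0.336 km × 1/3.4 = 0.0988 km.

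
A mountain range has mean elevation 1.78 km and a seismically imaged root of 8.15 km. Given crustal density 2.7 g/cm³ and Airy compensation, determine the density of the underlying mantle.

Airy balance: ρ_c h = (ρ_m − ρ_c) r → ρ_m = ρ_c (1 + h/r).
ρ_m = 2.7 × (1 + 1.78 km/8.15 km) = 3.29 g/cm³.

3.29 g/cm³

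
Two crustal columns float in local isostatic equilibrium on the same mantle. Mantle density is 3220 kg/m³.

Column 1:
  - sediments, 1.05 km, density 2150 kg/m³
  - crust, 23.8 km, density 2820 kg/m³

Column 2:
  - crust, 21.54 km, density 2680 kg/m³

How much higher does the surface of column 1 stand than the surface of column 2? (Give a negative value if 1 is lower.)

−0.307 km

For any compensation level in the mantle, the mantle terms cancel and isostasy reduces to e = (Σt_1 − Σt_2) − (Σ(ρt)_1 − Σ(ρt)_2) / ρ_m.
Σt_1 = 24.85 km; Σt_2 = 21.54 km; Σ(ρt)_1 = 69373.5; Σ(ρt)_2 = 57727.2 (in km·kg/m³).
e = (24.85 − 21.54) − (69373.5 − 57727.2) / 3220 = −0.307 km.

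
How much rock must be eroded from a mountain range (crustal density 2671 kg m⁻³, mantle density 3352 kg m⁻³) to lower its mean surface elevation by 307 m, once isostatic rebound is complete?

1510 m

Net drop Δ = e − u = e − e ρ_c/ρ_m = e (ρ_m − ρ_c)/ρ_m.
e = Δ ρ_m/(ρ_m − ρ_c) = 307 m × 3352/681 = 1510 m.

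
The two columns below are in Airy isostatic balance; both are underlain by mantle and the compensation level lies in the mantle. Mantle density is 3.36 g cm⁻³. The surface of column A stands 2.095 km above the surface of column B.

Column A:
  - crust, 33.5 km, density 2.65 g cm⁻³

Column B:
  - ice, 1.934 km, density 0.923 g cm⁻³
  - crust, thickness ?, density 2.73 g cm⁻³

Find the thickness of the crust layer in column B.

19.1 km

Take the compensation level at the base of the deeper column (depth z_c below the surface of column A) and equate Σ ρ_i t_i down to z_c; mantle fills any gap and the z_c terms cancel.
Column A: 33.5×2.65 + (z_c − 33.5)×3.36
Column B: 2.095×0 + 1.934×0.923 + x×2.73 + (z_c − 2.095 − 1.934 − x)×3.36
The z_c×3.36 term appears on both sides and cancels. Collect the known terms of each column as K = Σ(ρt)_known − 3.36 × (depth of known layers): K_A = 88.775 − 3.36×33.5 = −23.785; K_B = 1.785082 − 3.36×(2.095 + 1.934) = −11.752358.
Balance: K_A = K_B − x×(3.36 − 2.73), so x = (K_B − K_A)/(3.36 − 2.73) = 12.0326/0.63 = 19.1 km.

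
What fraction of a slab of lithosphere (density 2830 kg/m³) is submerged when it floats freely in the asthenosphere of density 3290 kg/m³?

0.86

Submerged fraction = ρ_obj/ρ_fluid = 2830/3290 = 0.86.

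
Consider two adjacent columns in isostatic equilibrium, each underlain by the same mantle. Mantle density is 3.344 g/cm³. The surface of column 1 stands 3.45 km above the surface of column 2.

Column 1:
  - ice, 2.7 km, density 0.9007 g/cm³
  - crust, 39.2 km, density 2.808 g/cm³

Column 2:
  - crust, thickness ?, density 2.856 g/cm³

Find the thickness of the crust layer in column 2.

32.9 km

Take the compensation level at the base of the deeper column (depth z_c below the surface of column 1) and equate Σ ρ_i t_i down to z_c; mantle fills any gap and the z_c terms cancel.
Column 1: 2.7×0.9007 + 39.2×2.808 + (z_c − 41.9)×3.344
Column 2: 3.45×0 + x×2.856 + (z_c − 3.45 − 0 − x)×3.344
The z_c×3.344 term appears on both sides and cancels. Collect the known terms of each column as K = Σ(ρt)_known − 3.344 × (depth of known layers): K_1 = 112.50549 − 3.344×41.9 = −27.60811; K_2 = 0 − 3.344×(3.45 + 0) = −11.5368.
Balance: K_1 = K_2 − x×(3.344 − 2.856), so x = (K_2 − K_1)/(3.344 − 2.856) = 16.0713/0.488 = 32.9 km.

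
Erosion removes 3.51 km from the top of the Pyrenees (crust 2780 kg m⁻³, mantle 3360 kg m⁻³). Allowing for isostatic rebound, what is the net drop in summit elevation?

Rebound u = e ρ_c/ρ_m = 3.51 km × 2780/3360 = 2.904 km.
Net surface drop = e − u = 3.51 km − 2.904 km = e (ρ_m − ρ_c)/ρ_m = 0.606 km.

0.606 km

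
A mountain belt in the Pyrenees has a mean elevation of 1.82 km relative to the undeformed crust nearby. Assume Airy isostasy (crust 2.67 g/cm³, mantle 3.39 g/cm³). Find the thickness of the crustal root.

By Archimedes' principle applied to the lithosphere: the weight of the topography is balanced by the buoyancy of the root, ρ_c h = (ρ_m − ρ_c) r.
r = h · ρ_c / (ρ_m − ρ_c) = 1.82 km × 2.67 / (3.39 − 2.67) = 6.75 km.

6.75 km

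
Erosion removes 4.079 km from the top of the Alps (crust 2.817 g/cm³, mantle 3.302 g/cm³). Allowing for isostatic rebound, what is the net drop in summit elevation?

0.599 km

Rebound u = e ρ_c/ρ_m = 4.079 km × 2.817/3.302 = 3.48 km.
Net surface drop = e − u = 4.079 km − 3.48 km = e (ρ_m − ρ_c)/ρ_m = 0.599 km.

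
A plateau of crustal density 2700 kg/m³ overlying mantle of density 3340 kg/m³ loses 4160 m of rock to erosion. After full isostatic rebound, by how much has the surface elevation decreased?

Rebound u = e ρ_c/ρ_m = 4160 m × 2700/3340 = 3363 m.
Net surface drop = e − u = 4160 m − 3363 m = e (ρ_m − ρ_c)/ρ_m = 797 m.

797 m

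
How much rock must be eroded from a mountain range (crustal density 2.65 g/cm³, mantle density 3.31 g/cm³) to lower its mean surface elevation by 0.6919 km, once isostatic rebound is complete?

Net drop Δ = e − u = e − e ρ_c/ρ_m = e (ρ_m − ρ_c)/ρ_m.
e = Δ ρ_m/(ρ_m − ρ_c) = 0.6919 km × 3.31/0.66 = 3.47 km.

3.47 km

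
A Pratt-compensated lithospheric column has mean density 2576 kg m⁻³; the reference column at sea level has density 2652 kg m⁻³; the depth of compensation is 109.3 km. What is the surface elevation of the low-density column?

ρ_ref D = ρ (D + h) → h = D (ρ_ref − ρ)/ρ.
h = 109.3 km × (2652 − 2576)/2576 = 3.22 km.

3.22 km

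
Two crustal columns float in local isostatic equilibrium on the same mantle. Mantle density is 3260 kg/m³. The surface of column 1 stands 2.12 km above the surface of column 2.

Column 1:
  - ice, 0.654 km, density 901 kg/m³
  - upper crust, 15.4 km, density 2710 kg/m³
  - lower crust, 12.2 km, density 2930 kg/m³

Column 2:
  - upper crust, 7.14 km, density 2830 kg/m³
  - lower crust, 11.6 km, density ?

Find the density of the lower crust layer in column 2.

2910 kg/m³

Take the compensation level at the base of the deeper column (depth z_c below the surface of column 1) and equate Σ ρ_i t_i down to z_c; mantle fills any gap and the z_c terms cancel.
Column 1: 0.654×901 + 15.4×2710 + 12.2×2930 + (z_c − 28.254)×3260
Column 2: 2.12×0 + 7.14×2830 + 11.6×ρ + (z_c − 2.12 − 18.74)×3260
The z_c×3260 term appears on both sides and cancels. Collect the known terms of each column as K = Σ(ρt)_known − 3260 × (depth of known layers): K_1 = 78069.254 − 3260×28.254 = −14038.786; K_2 = 20206.2 − 3260×(2.12 + 18.74) = −47797.4.
Balance: K_1 = K_2 + 11.6×ρ, so ρ = (K_1 − K_2)/11.6 = 33758.6/11.6 = 2910 kg/m³.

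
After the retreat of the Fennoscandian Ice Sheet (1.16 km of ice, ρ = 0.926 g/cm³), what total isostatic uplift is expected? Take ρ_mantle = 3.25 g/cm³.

0.331 km

Removing the load lets mantle flow back in; uplift u satisfies ρ_ice t = ρ_m u.
u = t ρ_ice/ρ_m = 1.16 km × 0.926/3.25 = 0.331 km.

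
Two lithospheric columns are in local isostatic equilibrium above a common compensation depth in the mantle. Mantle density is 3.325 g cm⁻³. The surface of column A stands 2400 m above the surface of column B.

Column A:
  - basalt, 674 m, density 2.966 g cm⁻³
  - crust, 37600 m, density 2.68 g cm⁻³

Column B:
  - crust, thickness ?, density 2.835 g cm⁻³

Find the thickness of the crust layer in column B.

Take the compensation level at the base of the deeper column (depth z_c below the surface of column A) and equate Σ ρ_i t_i down to z_c; mantle fills any gap and the z_c terms cancel.
Column A: 674×2.966 + 37600×2.68 + (z_c − 38274)×3.325
Column B: 2400×0 + x×2.835 + (z_c − 2400 − 0 − x)×3.325
The z_c×3.325 term appears on both sides and cancels. Collect the known terms of each column as K = Σ(ρt)_known − 3.325 × (depth of known layers): K_A = 102767.084 − 3.325×38274 = −24493.966; K_B = 0 − 3.325×(2400 + 0) = −7980.
Balance: K_A = K_B − x×(3.325 − 2.835), so x = (K_B − K_A)/(3.325 − 2.835) = 16514/0.49 = 33700 m.

33700 m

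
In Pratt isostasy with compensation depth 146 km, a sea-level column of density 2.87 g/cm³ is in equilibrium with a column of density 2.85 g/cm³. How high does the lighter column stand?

1.02 km

ρ_ref D = ρ (D + h) → h = D (ρ_ref − ρ)/ρ.
h = 146 km × (2.87 − 2.85)/2.85 = 1.02 km.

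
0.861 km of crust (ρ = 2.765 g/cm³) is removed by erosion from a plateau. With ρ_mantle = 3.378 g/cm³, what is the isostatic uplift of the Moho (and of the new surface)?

0.705 km

Unloading: uplift u = e ρ_c/ρ_m = 0.861 km × 2.765/3.378 = 0.705 km.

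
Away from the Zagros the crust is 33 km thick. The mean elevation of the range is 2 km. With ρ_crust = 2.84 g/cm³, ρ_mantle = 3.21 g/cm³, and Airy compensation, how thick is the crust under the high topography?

50.4 km

Root depth r = h ρ_c / (ρ_m − ρ_c) = 2 km × 2.84 / 0.37 = 15.35 km.
Total thickness = T + h + r = 33 km + 2 km + 15.35 km = 50.4 km.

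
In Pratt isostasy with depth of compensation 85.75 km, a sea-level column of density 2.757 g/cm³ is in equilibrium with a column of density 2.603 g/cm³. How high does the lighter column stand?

ρ_ref D = ρ (D + h) → h = D (ρ_ref − ρ)/ρ.
h = 85.75 km × (2.757 − 2.603)/2.603 = 5.07 km.

5.07 km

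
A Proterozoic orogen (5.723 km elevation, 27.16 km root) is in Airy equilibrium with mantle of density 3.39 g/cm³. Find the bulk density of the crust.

2.8 g/cm³

ρ_c h = (ρ_m − ρ_c) r → ρ_c (h + r) = ρ_m r → ρ_c = ρ_m r / (h + r).
ρ_c = 3.39 × 27.16 km / (5.723 km + 27.16 km) = 2.8 g/cm³.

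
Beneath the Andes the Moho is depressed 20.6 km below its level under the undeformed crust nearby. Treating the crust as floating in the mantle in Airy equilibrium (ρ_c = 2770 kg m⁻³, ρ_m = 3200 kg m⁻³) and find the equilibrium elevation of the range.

3.2 km

For local isostatic compensation: ρ_c h = (ρ_m − ρ_c) r.
h = r (ρ_m − ρ_c) / ρ_c = 20.6 km × (3200 − 2770) / 2770 = 3.2 km.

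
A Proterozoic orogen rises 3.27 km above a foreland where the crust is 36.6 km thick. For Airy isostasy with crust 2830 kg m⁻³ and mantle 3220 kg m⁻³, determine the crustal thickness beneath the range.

63.6 km

Root depth r = h ρ_c / (ρ_m − ρ_c) = 3.27 km × 2830 / 390 = 23.73 km.
Total thickness = T + h + r = 36.6 km + 3.27 km + 23.73 km = 63.6 km.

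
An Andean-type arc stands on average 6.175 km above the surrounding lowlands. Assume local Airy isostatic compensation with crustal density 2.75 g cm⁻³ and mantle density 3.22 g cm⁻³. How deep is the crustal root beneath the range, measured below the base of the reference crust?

36.1 km

Equating mass per unit area of the two columns: the weight of the topography is balanced by the buoyancy of the root, ρ_c h = (ρ_m − ρ_c) r.
r = h · ρ_c / (ρ_m − ρ_c) = 6.175 km × 2.75 / (3.22 − 2.75) = 36.1 km.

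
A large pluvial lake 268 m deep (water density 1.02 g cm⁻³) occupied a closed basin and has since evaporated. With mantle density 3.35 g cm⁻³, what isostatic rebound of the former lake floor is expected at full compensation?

81.6 m

u = d ρ_w/ρ_m = 268 m × 1.02/3.35 = 81.6 m.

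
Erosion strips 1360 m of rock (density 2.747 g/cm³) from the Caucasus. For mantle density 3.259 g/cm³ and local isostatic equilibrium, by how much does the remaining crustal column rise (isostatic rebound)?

Unloading: uplift u = e ρ_c/ρ_m = 1360 m × 2.747/3.259 = 1150 m.

1150 m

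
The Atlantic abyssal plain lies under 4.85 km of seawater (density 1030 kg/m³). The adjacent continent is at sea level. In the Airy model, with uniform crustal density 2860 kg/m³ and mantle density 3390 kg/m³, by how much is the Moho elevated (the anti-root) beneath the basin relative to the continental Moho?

Isostatic balance requires: replacing crust with seawater at the top is compensated by replacing crust with mantle at the base: d (ρ_c − ρ_w) = a (ρ_m − ρ_c).
a = d (ρ_c − ρ_w)/(ρ_m − ρ_c) = 4.85 km × 1830/530 = 16.7 km.

16.7 km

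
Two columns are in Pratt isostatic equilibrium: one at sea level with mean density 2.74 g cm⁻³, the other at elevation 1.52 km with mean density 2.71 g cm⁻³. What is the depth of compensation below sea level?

ρ_ref D = ρ (D + h) → D (ρ_ref − ρ) = ρ h.
D = ρ h/(ρ_ref − ρ) = 2.71 × 1.52 km/(2.74 − 2.71) = 137 km.

137 km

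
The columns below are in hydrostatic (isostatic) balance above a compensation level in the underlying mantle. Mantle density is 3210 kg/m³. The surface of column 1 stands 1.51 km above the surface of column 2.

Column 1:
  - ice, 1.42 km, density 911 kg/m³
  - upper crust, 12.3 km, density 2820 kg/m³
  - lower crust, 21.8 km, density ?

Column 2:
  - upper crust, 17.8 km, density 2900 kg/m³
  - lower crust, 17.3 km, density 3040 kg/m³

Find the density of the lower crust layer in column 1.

2970 kg/m³

Take the compensation level at the base of the deeper column (depth z_c below the surface of column 1) and equate Σ ρ_i t_i down to z_c; mantle fills any gap and the z_c terms cancel.
Column 1: 1.42×911 + 12.3×2820 + 21.8×ρ + (z_c − 35.52)×3210
Column 2: 1.51×0 + 17.8×2900 + 17.3×3040 + (z_c − 1.51 − 35.1)×3210
The z_c×3210 term appears on both sides and cancels. Collect the known terms of each column as K = Σ(ρt)_known − 3210 × (depth of known layers): K_1 = 35979.62 − 3210×35.52 = −78039.58; K_2 = 104212 − 3210×(1.51 + 35.1) = −13306.1.
Balance: K_1 + 21.8×ρ = K_2, so ρ = (K_2 − K_1)/21.8 = 64733.5/21.8 = 2970 kg/m³.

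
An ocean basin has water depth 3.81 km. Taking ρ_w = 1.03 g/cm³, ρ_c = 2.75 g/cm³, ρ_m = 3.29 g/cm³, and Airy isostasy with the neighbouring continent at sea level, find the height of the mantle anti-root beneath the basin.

For local isostatic compensation: replacing crust with seawater at the top is compensated by replacing crust with mantle at the base: d (ρ_c − ρ_w) = a (ρ_m − ρ_c).
a = d (ρ_c − ρ_w)/(ρ_m − ρ_c) = 3.81 km × 1.72/0.54 = 12.1 km.

12.1 km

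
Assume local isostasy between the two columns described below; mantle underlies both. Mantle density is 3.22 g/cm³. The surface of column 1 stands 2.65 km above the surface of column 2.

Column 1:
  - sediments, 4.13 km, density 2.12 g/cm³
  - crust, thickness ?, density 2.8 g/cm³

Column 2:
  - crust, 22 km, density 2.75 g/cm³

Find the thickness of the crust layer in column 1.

34.1 km

Take the compensation level at the base of the deeper column (depth z_c below the surface of column 1) and equate Σ ρ_i t_i down to z_c; mantle fills any gap and the z_c terms cancel.
Column 1: 4.13×2.12 + x×2.8 + (z_c − 4.13 − x)×3.22
Column 2: 2.65×0 + 22×2.75 + (z_c − 2.65 − 22)×3.22
The z_c×3.22 term appears on both sides and cancels. Collect the known terms of each column as K = Σ(ρt)_known − 3.22 × (depth of known layers): K_1 = 8.7556 − 3.22×4.13 = −4.543; K_2 = 60.5 − 3.22×(2.65 + 22) = −18.873.
Balance: K_1 − x×(3.22 − 2.8) = K_2, so x = (K_1 − K_2)/(3.22 − 2.8) = 14.33/0.42 = 34.1 km.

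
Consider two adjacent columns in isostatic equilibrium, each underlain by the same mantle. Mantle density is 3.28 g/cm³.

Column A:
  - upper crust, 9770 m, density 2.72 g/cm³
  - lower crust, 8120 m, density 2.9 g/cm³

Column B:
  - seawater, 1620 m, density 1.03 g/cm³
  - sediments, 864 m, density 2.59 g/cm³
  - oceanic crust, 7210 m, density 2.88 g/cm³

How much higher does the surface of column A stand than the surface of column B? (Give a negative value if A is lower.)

436 m

For any compensation level in the mantle, the mantle terms cancel and isostasy reduces to e = (Σt_A − Σt_B) − (Σ(ρt)_A − Σ(ρt)_B) / ρ_m.
Σt_A = 17890 m; Σt_B = 9694 m; Σ(ρt)_A = 50122.4; Σ(ρt)_B = 24671.16 (in m·g/cm³).
e = (17890 − 9694) − (50122.4 − 24671.16) / 3.28 = 436 m.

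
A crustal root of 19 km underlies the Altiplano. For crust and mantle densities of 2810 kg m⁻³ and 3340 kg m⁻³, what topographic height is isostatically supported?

By Archimedes' principle applied to the lithosphere: ρ_c h = (ρ_m − ρ_c) r.
h = r (ρ_m − ρ_c) / ρ_c = 19 km × (3340 − 2810) / 2810 = 3.58 km.

3.58 km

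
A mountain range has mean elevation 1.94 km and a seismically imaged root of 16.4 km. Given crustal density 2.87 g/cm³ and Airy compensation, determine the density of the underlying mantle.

Airy balance: ρ_c h = (ρ_m − ρ_c) r → ρ_m = ρ_c (1 + h/r).
ρ_m = 2.87 × (1 + 1.94 km/16.4 km) = 3.21 g/cm³.

3.21 g/cm³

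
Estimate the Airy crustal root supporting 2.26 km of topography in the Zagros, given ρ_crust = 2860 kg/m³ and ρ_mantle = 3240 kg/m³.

For local isostatic compensation: the weight of the topography is balanced by the buoyancy of the root, ρ_c h = (ρ_m − ρ_c) r.
r = h · ρ_c / (ρ_m − ρ_c) = 2.26 km × 2860 / (3240 − 2860) = 17 km.

17 km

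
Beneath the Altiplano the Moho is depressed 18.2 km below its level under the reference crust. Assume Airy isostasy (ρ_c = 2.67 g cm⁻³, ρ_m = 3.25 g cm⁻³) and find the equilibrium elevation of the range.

3.95 km

By Archimedes' principle applied to the lithosphere: ρ_c h = (ρ_m − ρ_c) r.
h = r (ρ_m − ρ_c) / ρ_c = 18.2 km × (3.25 − 2.67) / 2.67 = 3.95 km.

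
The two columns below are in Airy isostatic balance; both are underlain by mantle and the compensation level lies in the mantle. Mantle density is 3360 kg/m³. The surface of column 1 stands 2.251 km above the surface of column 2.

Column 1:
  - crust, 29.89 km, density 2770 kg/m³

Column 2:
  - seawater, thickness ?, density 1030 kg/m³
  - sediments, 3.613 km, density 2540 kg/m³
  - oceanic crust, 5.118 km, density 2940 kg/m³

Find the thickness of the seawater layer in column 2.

Take the compensation level at the base of the deeper column (depth z_c below the surface of column 1) and equate Σ ρ_i t_i down to z_c; mantle fills any gap and the z_c terms cancel.
Column 1: 29.89×2770 + (z_c − 29.89)×3360
Column 2: 2.251×0 + x×1030 + 3.613×2540 + 5.118×2940 + (z_c − 2.251 − 8.731 − x)×3360
The z_c×3360 term appears on both sides and cancels. Collect the known terms of each column as K = Σ(ρt)_known − 3360 × (depth of known layers): K_1 = 82795.3 − 3360×29.89 = −17635.1; K_2 = 24223.94 − 3360×(2.251 + 8.731) = −12675.58.
Balance: K_1 = K_2 − x×(3360 − 1030), so x = (K_2 − K_1)/(3360 − 1030) = 4959.52/2330 = 2.13 km.

2.13 km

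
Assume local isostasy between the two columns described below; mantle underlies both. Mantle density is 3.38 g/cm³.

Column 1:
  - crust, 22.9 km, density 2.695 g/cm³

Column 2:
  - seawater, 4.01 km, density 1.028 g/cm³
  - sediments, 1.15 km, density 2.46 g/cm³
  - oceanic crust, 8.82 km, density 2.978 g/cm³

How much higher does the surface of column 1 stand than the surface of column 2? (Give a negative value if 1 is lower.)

For any compensation level in the mantle, the mantle terms cancel and isostasy reduces to e = (Σt_1 − Σt_2) − (Σ(ρt)_1 − Σ(ρt)_2) / ρ_m.
Σt_1 = 22.9 km; Σt_2 = 13.98 km; Σ(ρt)_1 = 61.7155; Σ(ρt)_2 = 33.21724 (in km·g/cm³).
e = (22.9 − 13.98) − (61.7155 − 33.21724) / 3.38 = 0.489 km.

0.489 km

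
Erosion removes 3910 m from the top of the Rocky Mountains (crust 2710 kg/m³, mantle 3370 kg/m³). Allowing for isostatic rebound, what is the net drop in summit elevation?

Rebound u = e ρ_c/ρ_m = 3910 m × 2710/3370 = 3144 m.
Net surface drop = e − u = 3910 m − 3144 m = e (ρ_m − ρ_c)/ρ_m = 766 m.

766 m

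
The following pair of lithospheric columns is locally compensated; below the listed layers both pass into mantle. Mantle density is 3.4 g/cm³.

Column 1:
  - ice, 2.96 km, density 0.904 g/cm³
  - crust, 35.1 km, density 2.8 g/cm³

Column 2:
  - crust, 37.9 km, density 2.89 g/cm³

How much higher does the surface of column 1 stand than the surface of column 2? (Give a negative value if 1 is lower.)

For any compensation level in the mantle, the mantle terms cancel and isostasy reduces to e = (Σt_1 − Σt_2) − (Σ(ρt)_1 − Σ(ρt)_2) / ρ_m.
Σt_1 = 38.06 km; Σt_2 = 37.9 km; Σ(ρt)_1 = 100.95584; Σ(ρt)_2 = 109.531 (in km·g/cm³).
e = (38.06 − 37.9) − (100.95584 − 109.531) / 3.4 = 2.68 km.

2.68 km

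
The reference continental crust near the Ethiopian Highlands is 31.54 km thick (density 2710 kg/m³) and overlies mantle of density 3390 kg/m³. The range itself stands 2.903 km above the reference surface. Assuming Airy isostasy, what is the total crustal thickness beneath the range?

46 km

Root depth r = h ρ_c / (ρ_m − ρ_c) = 2.903 km × 2710 / 680 = 11.57 km.
Total thickness = T + h + r = 31.54 km + 2.903 km + 11.57 km = 46 km.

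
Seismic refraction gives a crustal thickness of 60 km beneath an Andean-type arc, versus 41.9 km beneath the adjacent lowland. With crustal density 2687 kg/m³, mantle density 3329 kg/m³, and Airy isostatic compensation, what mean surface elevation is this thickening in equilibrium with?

Excess crust Δ = 60 km − 41.9 km = 18.1 km, split between elevation h and root r with h + r = Δ.
Airy balance ρ_c h = (ρ_m − ρ_c) r gives r = h ρ_c/(ρ_m − ρ_c), so h (1 + ρ_c/(ρ_m − ρ_c)) = Δ, i.e. h = Δ (ρ_m − ρ_c)/ρ_m.
h = 18.1 km × 642/3329 = 3.49 km.

3.49 km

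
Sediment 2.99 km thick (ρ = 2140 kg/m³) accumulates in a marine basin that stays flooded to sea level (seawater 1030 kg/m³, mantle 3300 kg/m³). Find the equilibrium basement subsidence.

1.46 km

Submarine loading: the sediment displaces seawater, and the subsidence is in turn flooded, so s (ρ_m − ρ_w) = t (ρ_sed − ρ_w).
s = 2.99 km × (2140 − 1030) / (3300 − 1030) = 1.46 km.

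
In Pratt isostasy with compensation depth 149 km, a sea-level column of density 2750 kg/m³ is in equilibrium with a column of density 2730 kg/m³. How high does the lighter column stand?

1.09 km

ρ_ref D = ρ (D + h) → h = D (ρ_ref − ρ)/ρ.
h = 149 km × (2750 − 2730)/2730 = 1.09 km.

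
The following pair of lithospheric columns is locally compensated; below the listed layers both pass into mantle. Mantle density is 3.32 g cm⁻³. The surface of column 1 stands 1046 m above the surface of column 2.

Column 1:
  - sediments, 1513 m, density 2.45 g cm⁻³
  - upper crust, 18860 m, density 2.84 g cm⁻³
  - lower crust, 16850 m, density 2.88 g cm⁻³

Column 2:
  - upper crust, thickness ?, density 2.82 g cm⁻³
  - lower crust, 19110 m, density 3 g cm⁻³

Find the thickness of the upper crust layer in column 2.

16400 m

Take the compensation level at the base of the deeper column (depth z_c below the surface of column 1) and equate Σ ρ_i t_i down to z_c; mantle fills any gap and the z_c terms cancel.
Column 1: 1513×2.45 + 18860×2.84 + 16850×2.88 + (z_c − 37223)×3.32
Column 2: 1046×0 + x×2.82 + 19110×3 + (z_c − 1046 − 19110 − x)×3.32
The z_c×3.32 term appears on both sides and cancels. Collect the known terms of each column as K = Σ(ρt)_known − 3.32 × (depth of known layers): K_1 = 105797.25 − 3.32×37223 = −17783.11; K_2 = 57330 − 3.32×(1046 + 19110) = −9587.92.
Balance: K_1 = K_2 − x×(3.32 − 2.82), so x = (K_2 − K_1)/(3.32 − 2.82) = 8195.19/0.5 = 16400 m.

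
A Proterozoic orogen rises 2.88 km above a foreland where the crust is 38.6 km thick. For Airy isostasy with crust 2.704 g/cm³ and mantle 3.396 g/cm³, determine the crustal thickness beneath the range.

52.7 km

Root depth r = h ρ_c / (ρ_m − ρ_c) = 2.88 km × 2.704 / 0.692 = 11.25 km.
Total thickness = T + h + r = 38.6 km + 2.88 km + 11.25 km = 52.7 km.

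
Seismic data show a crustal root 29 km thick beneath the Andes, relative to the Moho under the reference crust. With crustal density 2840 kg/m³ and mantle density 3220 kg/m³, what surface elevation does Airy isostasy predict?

3.88 km

For local isostatic compensation: ρ_c h = (ρ_m − ρ_c) r.
h = r (ρ_m − ρ_c) / ρ_c = 29 km × (3220 − 2840) / 2840 = 3.88 km.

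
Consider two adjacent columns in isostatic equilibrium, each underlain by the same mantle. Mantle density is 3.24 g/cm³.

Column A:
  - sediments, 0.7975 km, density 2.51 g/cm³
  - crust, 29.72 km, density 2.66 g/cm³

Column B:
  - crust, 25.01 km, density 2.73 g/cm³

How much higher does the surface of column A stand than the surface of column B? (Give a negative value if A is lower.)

1.56 km

For any compensation level in the mantle, the mantle terms cancel and isostasy reduces to e = (Σt_A − Σt_B) − (Σ(ρt)_A − Σ(ρt)_B) / ρ_m.
Σt_A = 30.5175 km; Σt_B = 25.01 km; Σ(ρt)_A = 81.056925; Σ(ρt)_B = 68.2773 (in km·g/cm³).
e = (30.5175 − 25.01) − (81.056925 − 68.2773) / 3.24 = 1.56 km.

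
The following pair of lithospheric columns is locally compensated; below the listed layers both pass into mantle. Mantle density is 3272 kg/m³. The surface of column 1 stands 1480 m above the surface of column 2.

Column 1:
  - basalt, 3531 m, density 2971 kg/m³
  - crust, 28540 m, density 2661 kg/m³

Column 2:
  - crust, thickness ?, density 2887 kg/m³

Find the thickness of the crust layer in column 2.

Take the compensation level at the base of the deeper column (depth z_c below the surface of column 1) and equate Σ ρ_i t_i down to z_c; mantle fills any gap and the z_c terms cancel.
Column 1: 3531×2971 + 28540×2661 + (z_c − 32071)×3272
Column 2: 1480×0 + x×2887 + (z_c − 1480 − 0 − x)×3272
The z_c×3272 term appears on both sides and cancels. Collect the known terms of each column as K = Σ(ρt)_known − 3272 × (depth of known layers): K_1 = 86435541 − 3272×32071 = −18500771; K_2 = 0 − 3272×(1480 + 0) = −4842560.
Balance: K_1 = K_2 − x×(3272 − 2887), so x = (K_2 − K_1)/(3272 − 2887) = 13658200/385 = 35500 m.

35500 m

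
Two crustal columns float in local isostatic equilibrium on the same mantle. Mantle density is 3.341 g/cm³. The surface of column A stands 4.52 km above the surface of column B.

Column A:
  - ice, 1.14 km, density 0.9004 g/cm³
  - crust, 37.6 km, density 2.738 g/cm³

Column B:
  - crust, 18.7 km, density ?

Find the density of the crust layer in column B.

2.79 g/cm³

Take the compensation level at the base of the deeper column (depth z_c below the surface of column A) and equate Σ ρ_i t_i down to z_c; mantle fills any gap and the z_c terms cancel.
Column A: 1.14×0.9004 + 37.6×2.738 + (z_c − 38.74)×3.341
Column B: 4.52×0 + 18.7×ρ + (z_c − 4.52 − 18.7)×3.341
The z_c×3.341 term appears on both sides and cancels. Collect the known terms of each column as K = Σ(ρt)_known − 3.341 × (depth of known layers): K_A = 103.975256 − 3.341×38.74 = −25.455084; K_B = 0 − 3.341×(4.52 + 18.7) = −77.57802.
Balance: K_A = K_B + 18.7×ρ, so ρ = (K_A − K_B)/18.7 = 52.1229/18.7 = 2.79 g/cm³.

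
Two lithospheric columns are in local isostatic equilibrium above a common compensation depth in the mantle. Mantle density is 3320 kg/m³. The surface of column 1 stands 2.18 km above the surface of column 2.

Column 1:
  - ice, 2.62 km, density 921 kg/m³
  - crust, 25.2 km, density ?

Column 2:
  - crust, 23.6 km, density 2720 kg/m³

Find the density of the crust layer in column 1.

Take the compensation level at the base of the deeper column (depth z_c below the surface of column 1) and equate Σ ρ_i t_i down to z_c; mantle fills any gap and the z_c terms cancel.
Column 1: 2.62×921 + 25.2×ρ + (z_c − 27.82)×3320
Column 2: 2.18×0 + 23.6×2720 + (z_c − 2.18 − 23.6)×3320
The z_c×3320 term appears on both sides and cancels. Collect the known terms of each column as K = Σ(ρt)_known − 3320 × (depth of known layers): K_1 = 2413.02 − 3320×27.82 = −89949.38; K_2 = 64192 − 3320×(2.18 + 23.6) = −21397.6.
Balance: K_1 + 25.2×ρ = K_2, so ρ = (K_2 − K_1)/25.2 = 68551.8/25.2 = 2720 kg/m³.

2720 kg/m³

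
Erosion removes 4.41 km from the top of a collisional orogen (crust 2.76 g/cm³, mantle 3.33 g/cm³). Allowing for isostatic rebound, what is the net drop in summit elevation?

0.755 km

Rebound u = e ρ_c/ρ_m = 4.41 km × 2.76/3.33 = 3.655 km.
Net surface drop = e − u = 4.41 km − 3.655 km = e (ρ_m − ρ_c)/ρ_m = 0.755 km.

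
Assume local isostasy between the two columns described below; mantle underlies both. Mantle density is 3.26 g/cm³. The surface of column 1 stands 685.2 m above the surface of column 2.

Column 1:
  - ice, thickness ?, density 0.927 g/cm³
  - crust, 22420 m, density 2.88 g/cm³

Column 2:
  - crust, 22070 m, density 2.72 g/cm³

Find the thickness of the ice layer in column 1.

2410 m

Take the compensation level at the base of the deeper column (depth z_c below the surface of column 1) and equate Σ ρ_i t_i down to z_c; mantle fills any gap and the z_c terms cancel.
Column 1: x×0.927 + 22420×2.88 + (z_c − 22420 − x)×3.26
Column 2: 685.2×0 + 22070×2.72 + (z_c − 685.2 − 22070)×3.26
The z_c×3.26 term appears on both sides and cancels. Collect the known terms of each column as K = Σ(ρt)_known − 3.26 × (depth of known layers): K_1 = 64569.6 − 3.26×22420 = −8519.6; K_2 = 60030.4 − 3.26×(685.2 + 22070) = −14151.552.
Balance: K_1 − x×(3.26 − 0.927) = K_2, so x = (K_1 − K_2)/(3.26 − 0.927) = 5631.95/2.333 = 2410 m.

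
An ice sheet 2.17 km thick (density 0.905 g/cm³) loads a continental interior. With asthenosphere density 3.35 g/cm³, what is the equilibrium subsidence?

By Archimedes' principle applied to the lithosphere: the ice load ρ_ice t is balanced by mantle displaced below, ρ_m s.
s = t ρ_ice / ρ_m = 2.17 km × 0.905/3.35 = 0.586 km.

0.586 km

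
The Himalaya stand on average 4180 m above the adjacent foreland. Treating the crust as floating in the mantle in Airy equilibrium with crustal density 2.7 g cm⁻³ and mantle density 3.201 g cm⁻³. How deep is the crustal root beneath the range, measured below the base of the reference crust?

For local isostatic compensation: the weight of the topography is balanced by the buoyancy of the root, ρ_c h = (ρ_m − ρ_c) r.
r = h · ρ_c / (ρ_m − ρ_c) = 4180 m × 2.7 / (3.201 − 2.7) = 22500 m.

22500 m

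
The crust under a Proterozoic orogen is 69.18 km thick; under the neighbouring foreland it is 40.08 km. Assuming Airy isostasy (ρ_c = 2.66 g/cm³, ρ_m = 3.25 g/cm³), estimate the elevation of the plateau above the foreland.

Excess crust Δ = 69.18 km − 40.08 km = 29.1 km, split between elevation h and root r with h + r = Δ.
Airy balance ρ_c h = (ρ_m − ρ_c) r gives r = h ρ_c/(ρ_m − ρ_c), so h (1 + ρ_c/(ρ_m − ρ_c)) = Δ, i.e. h = Δ (ρ_m − ρ_c)/ρ_m.
h = 29.1 km × 0.59/3.25 = 5.28 km.

5.28 km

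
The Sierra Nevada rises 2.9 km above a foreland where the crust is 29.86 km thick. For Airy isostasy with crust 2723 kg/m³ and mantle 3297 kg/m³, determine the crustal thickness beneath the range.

Root depth r = h ρ_c / (ρ_m − ρ_c) = 2.9 km × 2723 / 574 = 13.76 km.
Total thickness = T + h + r = 29.86 km + 2.9 km + 13.76 km = 46.5 km.

46.5 km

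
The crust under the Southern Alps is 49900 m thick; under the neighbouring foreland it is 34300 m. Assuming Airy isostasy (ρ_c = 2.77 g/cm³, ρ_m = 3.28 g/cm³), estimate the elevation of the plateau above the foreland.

Excess crust Δ = 49900 m − 34300 m = 15600 m, split between elevation h and root r with h + r = Δ.
Airy balance ρ_c h = (ρ_m − ρ_c) r gives r = h ρ_c/(ρ_m − ρ_c), so h (1 + ρ_c/(ρ_m − ρ_c)) = Δ, i.e. h = Δ (ρ_m − ρ_c)/ρ_m.
h = 15600 m × 0.51/3.28 = 2430 m.

2430 m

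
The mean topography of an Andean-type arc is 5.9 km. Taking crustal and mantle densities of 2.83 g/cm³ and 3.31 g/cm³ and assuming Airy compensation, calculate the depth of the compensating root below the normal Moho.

34.8 km

By Archimedes' principle applied to the lithosphere: the weight of the topography is balanced by the buoyancy of the root, ρ_c h = (ρ_m − ρ_c) r.
r = h · ρ_c / (ρ_m − ρ_c) = 5.9 km × 2.83 / (3.31 − 2.83) = 34.8 km.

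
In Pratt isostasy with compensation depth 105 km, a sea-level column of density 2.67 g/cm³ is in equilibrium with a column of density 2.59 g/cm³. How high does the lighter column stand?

3.24 km

ρ_ref D = ρ (D + h) → h = D (ρ_ref − ρ)/ρ.
h = 105 km × (2.67 − 2.59)/2.59 = 3.24 km.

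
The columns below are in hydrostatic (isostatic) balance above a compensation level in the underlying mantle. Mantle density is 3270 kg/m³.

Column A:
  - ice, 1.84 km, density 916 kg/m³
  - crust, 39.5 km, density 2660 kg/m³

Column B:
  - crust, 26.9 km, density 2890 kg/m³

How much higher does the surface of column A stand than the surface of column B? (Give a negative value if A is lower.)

5.57 km

For any compensation level in the mantle, the mantle terms cancel and isostasy reduces to e = (Σt_A − Σt_B) − (Σ(ρt)_A − Σ(ρt)_B) / ρ_m.
Σt_A = 41.34 km; Σt_B = 26.9 km; Σ(ρt)_A = 106755.44; Σ(ρt)_B = 77741 (in km·kg/m³).
e = (41.34 − 26.9) − (106755.44 − 77741) / 3270 = 5.57 km.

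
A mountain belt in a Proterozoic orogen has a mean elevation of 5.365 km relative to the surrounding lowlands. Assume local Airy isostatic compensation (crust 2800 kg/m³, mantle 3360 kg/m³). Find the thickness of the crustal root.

26.8 km

By Archimedes' principle applied to the lithosphere: the weight of the topography is balanced by the buoyancy of the root, ρ_c h = (ρ_m − ρ_c) r.
r = h · ρ_c / (ρ_m − ρ_c) = 5.365 km × 2800 / (3360 − 2800) = 26.8 km.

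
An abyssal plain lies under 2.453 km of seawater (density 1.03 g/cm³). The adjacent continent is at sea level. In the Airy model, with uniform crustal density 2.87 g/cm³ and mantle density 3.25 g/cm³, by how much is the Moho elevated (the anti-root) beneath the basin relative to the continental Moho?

11.9 km

For local isostatic compensation: replacing crust with seawater at the top is compensated by replacing crust with mantle at the base: d (ρ_c − ρ_w) = a (ρ_m − ρ_c).
a = d (ρ_c − ρ_w)/(ρ_m − ρ_c) = 2.453 km × 1.84/0.38 = 11.9 km.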